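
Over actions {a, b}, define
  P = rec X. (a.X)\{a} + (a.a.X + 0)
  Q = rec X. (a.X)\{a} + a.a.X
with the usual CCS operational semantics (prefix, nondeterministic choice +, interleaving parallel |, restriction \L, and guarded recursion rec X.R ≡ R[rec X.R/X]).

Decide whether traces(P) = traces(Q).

traces(P) = traces(Q)

Reachable graph of P (2 states):
  u0 = rec X. (a.X)\{a} + (a.a.X + 0) | ··a··> u1
  u1 = a.(rec X. (a.X)\{a} + (a.a.X + 0)) | ··a··> u0
Reachable graph of Q (2 states):
  v0 = rec X. (a.X)\{a} + a.a.X | ··a··> v1
  v1 = a.(rec X. (a.X)\{a} + a.a.X) | ··a··> v0
Bisimilarity quotient blocks:
  B0 = {u0, u1, v0, v1}
u0 ∈ B0, v0 ∈ B0 → same block
Bisimilar ⇒ trace-equivalent.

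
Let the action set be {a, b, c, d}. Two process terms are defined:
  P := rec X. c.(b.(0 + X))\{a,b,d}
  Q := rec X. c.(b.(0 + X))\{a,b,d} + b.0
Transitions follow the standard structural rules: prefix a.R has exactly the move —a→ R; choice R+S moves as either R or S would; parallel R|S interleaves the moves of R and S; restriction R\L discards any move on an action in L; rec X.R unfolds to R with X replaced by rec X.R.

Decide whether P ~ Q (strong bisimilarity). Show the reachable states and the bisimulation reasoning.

P ≁ Q

Reachable graph of P (2 states):
  s0 = rec X. c.(b.(0 + X))\{a,b,d} :: ··c··> s1
  s1 = (b.(0 + (rec X. c.(b.(0 + X))\{a,b,d})))\{a,b,d} :: ·
Reachable graph of Q (3 states):
  t0 = rec X. c.(b.(0 + X))\{a,b,d} + b.0 :: ··b··> t1, ··c··> t2
  t1 = 0 :: ·
  t2 = (b.(0 + (rec X. c.(b.(0 + X))\{a,b,d} + b.0)))\{a,b,d} :: ·
Bisimilarity quotient blocks:
  B0 = {s0}
  B1 = {s1, t1, t2}
  B2 = {t0}
s0 ∈ B0, t0 ∈ B2 → different blocks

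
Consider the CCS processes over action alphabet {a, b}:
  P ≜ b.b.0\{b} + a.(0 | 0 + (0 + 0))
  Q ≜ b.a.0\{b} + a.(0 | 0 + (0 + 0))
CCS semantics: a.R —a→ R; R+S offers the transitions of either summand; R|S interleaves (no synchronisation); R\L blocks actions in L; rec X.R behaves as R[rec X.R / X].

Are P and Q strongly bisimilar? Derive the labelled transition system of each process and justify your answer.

Reachable graph of P (4 states):
  m0 = b.b.0\{b} + a.(0 | 0 + (0 + 0)) ⊢ -a-> m1, -b-> m2
  m1 = 0 | 0 + (0 + 0) ⊢ ·
  m2 = b.0\{b} ⊢ -b-> m3
  m3 = 0\{b} ⊢ ·
Reachable graph of Q (4 states):
  n0 = b.a.0\{b} + a.(0 | 0 + (0 + 0)) ⊢ -a-> n1, -b-> n2
  n1 = 0 | 0 + (0 + 0) ⊢ ·
  n2 = a.0\{b} ⊢ -a-> n3
  n3 = 0\{b} ⊢ ·
Bisimilarity quotient blocks:
  B0 = {m0}
  B1 = {m1, m3, n1, n3}
  B2 = {m2}
  B3 = {n0}
  B4 = {n2}
m0 ∈ B0, n0 ∈ B3 → different blocks

P ≁ Q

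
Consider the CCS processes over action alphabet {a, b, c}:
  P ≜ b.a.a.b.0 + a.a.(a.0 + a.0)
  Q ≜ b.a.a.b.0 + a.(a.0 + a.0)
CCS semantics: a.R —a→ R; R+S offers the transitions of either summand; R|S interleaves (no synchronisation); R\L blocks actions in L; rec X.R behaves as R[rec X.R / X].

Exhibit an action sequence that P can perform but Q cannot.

aaa

LTS(P): 7 reachable states
  s0 = b.a.a.b.0 + a.a.(a.0 + a.0) | —a→ s1, —b→ s2
  s1 = a.(a.0 + a.0) | —a→ s3
  s2 = a.a.b.0 | —a→ s4
  s3 = a.0 + a.0 | —a→ s5
  s4 = a.b.0 | —a→ s6
  s5 = 0 | (no moves)
  s6 = b.0 | —b→ s5
LTS(Q): 6 reachable states
  t0 = b.a.a.b.0 + a.(a.0 + a.0) | —a→ t1, —b→ t2
  t1 = a.0 + a.0 | —a→ t3
  t2 = a.a.b.0 | —a→ t4
  t3 = 0 | (no moves)
  t4 = a.b.0 | —a→ t5
  t5 = b.0 | —b→ t3
Trace ⟨aaa⟩ through P, begin at {s0}:
  after a @ step 1: {s1}
  after a @ step 2: {s3}
  after a @ step 3: {s5}
  — P admits the full trace.
Trace ⟨aaa⟩ through Q, begin at {t0}:
  after a @ step 1: {t1}
  after a @ step 2: {t3}
  after a @ step 3: ∅  — Q cannot continue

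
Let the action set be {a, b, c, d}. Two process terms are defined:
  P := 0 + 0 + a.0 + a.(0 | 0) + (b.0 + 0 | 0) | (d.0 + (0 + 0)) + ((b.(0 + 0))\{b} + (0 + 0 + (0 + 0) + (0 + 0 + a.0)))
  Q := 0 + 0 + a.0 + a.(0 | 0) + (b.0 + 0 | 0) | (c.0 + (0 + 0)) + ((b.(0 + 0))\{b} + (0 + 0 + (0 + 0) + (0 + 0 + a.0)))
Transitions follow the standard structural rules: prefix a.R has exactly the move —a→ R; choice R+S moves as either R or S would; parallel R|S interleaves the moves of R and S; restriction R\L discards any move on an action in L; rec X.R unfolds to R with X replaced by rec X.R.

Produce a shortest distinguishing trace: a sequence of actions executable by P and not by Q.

d

P's transition system — 5 states:
  p0 = 0 + 0 + a.0 + a.(0 | 0) + (b.0 + 0 | 0) | (d.0 + (0 + 0)) + ((b.(0 + 0))\{b} + (0 + 0 + (0 + 0) + (0 + 0 + a.0))) ⊢ =a=> p1, =a=> p2, =b=> p3, =d=> p4
  p1 = 0 ⊢ (no moves)
  p2 = 0 | 0 ⊢ (no moves)
  p3 = 0 | (d.0 + (0 + 0)) ⊢ =d=> p2
  p4 = (b.0 + 0 | 0) | 0 ⊢ =b=> p2
Q's transition system — 5 states:
  q0 = 0 + 0 + a.0 + a.(0 | 0) + (b.0 + 0 | 0) | (c.0 + (0 + 0)) + ((b.(0 + 0))\{b} + (0 + 0 + (0 + 0) + (0 + 0 + a.0))) ⊢ =a=> q1, =a=> q2, =b=> q3, =c=> q4
  q1 = 0 ⊢ (no moves)
  q2 = 0 | 0 ⊢ (no moves)
  q3 = 0 | (c.0 + (0 + 0)) ⊢ =c=> q2
  q4 = (b.0 + 0 | 0) | 0 ⊢ =b=> q2
Executing d from P (initial set {p0}):
  after d @ step 1: {p4}
  ✓ P
Executing d from Q (initial set {q0}):
  after d @ step 1: ∅ (Q stuck)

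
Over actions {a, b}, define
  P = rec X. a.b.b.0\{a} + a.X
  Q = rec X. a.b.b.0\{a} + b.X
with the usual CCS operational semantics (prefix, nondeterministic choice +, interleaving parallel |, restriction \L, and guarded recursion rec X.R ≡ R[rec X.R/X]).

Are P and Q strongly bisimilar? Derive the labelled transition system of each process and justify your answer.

NO

Reachable graph of P (4 states):
  u0 = rec X. a.b.b.0\{a} + a.X :: =a=> u0, =a=> u1
  u1 = b.b.0\{a} :: =b=> u2
  u2 = b.0\{a} :: =b=> u3
  u3 = 0\{a} :: ∅
Reachable graph of Q (4 states):
  v0 = rec X. a.b.b.0\{a} + b.X :: =a=> v1, =b=> v0
  v1 = b.b.0\{a} :: =b=> v2
  v2 = b.0\{a} :: =b=> v3
  v3 = 0\{a} :: ∅
Coarsest stable partition (strong bisimilarity classes):
  B0 = {u0}
  B1 = {u1, v1}
  B2 = {u2, v2}
  B3 = {u3, v3}
  B4 = {v0}
u0 ∈ B0, v0 ∈ B4 → different blocks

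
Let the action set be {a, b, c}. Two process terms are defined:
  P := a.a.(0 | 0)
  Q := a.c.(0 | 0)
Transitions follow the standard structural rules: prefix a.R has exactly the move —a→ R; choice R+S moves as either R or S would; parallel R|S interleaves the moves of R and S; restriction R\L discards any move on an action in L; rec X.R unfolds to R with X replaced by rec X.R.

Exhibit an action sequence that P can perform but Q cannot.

aa

P's transition system — 3 states:
  s0 = a.a.(0 | 0) ⊢ ··a··> s1
  s1 = a.(0 | 0) ⊢ ··a··> s2
  s2 = 0 | 0 ⊢ stopped
Q's transition system — 3 states:
  t0 = a.c.(0 | 0) ⊢ ··a··> t1
  t1 = c.(0 | 0) ⊢ ··c··> t2
  t2 = 0 | 0 ⊢ stopped
Executing aa from P (initial set {s0}):
  step 1 (a): {s1}
  step 2 (a): {s2}
  ✓ P
Executing aa from Q (initial set {t0}):
  step 1 (a): {t1}
  step 2 (a): ∅  — Q cannot continue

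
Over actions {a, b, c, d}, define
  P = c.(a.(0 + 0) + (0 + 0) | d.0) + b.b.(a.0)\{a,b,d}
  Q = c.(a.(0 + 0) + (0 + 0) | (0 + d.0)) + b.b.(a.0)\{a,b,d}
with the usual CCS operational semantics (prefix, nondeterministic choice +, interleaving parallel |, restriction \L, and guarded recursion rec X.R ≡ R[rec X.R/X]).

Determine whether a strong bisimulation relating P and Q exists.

P's transition system — 6 states:
  m0 = c.(a.(0 + 0) + (0 + 0) | d.0) + b.b.(a.0)\{a,b,d} ⊢ —b→ m1, —c→ m2
  m1 = b.(a.0)\{a,b,d} ⊢ —b→ m3
  m2 = a.(0 + 0) + (0 + 0) | d.0 ⊢ —a→ m4, —d→ m5
  m3 = (a.0)\{a,b,d} ⊢ (no moves)
  m4 = 0 + 0 ⊢ (no moves)
  m5 = (0 + 0) | 0 ⊢ (no moves)
Q's transition system — 6 states:
  n0 = c.(a.(0 + 0) + (0 + 0) | (0 + d.0)) + b.b.(a.0)\{a,b,d} ⊢ —b→ n1, —c→ n2
  n1 = b.(a.0)\{a,b,d} ⊢ —b→ n3
  n2 = a.(0 + 0) + (0 + 0) | (0 + d.0) ⊢ —a→ n4, —d→ n5
  n3 = (a.0)\{a,b,d} ⊢ (no moves)
  n4 = 0 + 0 ⊢ (no moves)
  n5 = (0 + 0) | 0 ⊢ (no moves)
Partition-refinement fixed point:
  B0 = {m0, n0}
  B1 = {m1, n1}
  B2 = {m3, m4, m5, n3, n4, n5}
  B3 = {m2, n2}
m0 ∈ B0, n0 ∈ B0 → same block

bisimilar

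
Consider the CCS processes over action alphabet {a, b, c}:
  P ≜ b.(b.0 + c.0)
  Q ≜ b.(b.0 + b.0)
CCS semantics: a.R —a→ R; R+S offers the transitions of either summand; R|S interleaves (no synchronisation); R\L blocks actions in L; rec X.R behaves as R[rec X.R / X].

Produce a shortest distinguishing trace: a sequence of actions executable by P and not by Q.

bc

P's transition system — 3 states:
  u0 = b.(b.0 + c.0) | -b-> u1
  u1 = b.0 + c.0 | -b-> u2, -c-> u2
  u2 = 0 | ∅
Q's transition system — 3 states:
  v0 = b.(b.0 + b.0) | -b-> v1
  v1 = b.0 + b.0 | -b-> v2
  v2 = 0 | ∅
Trace ⟨bc⟩ through P, begin at {u0}:
  after b @ step 1: {u1}
  after c @ step 2: {u2}
  — P admits the full trace.
Trace ⟨bc⟩ through Q, begin at {v0}:
  after b @ step 1: {v1}
  after c @ step 2: no successor for Q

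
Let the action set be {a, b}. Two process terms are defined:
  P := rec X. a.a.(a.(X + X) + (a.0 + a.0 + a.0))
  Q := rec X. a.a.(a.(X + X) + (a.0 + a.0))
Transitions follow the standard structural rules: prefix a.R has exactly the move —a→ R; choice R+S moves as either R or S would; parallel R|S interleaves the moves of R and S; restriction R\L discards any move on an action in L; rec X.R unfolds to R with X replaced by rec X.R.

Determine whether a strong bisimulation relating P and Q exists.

Reachable graph of P (5 states):
  p0 = rec X. a.a.(a.(X + X) + (a.0 + a.0 + a.0)) :: =a=> p1
  p1 = a.(a.((rec X. a.a.(a.(X + X) + (a.0 + a.0 + a.0))) + (rec X. a.a.(a.(X + X) + (a.0 + a.0 + a.0)))) + (a.0 + a.0 + a.0)) :: =a=> p2
  p2 = a.((rec X. a.a.(a.(X + X) + (a.0 + a.0 + a.0))) + (rec X. a.a.(a.(X + X) + (a.0 + a.0 + a.0)))) + (a.0 + a.0 + a.0) :: =a=> p3, =a=> p4
  p3 = (rec X. a.a.(a.(X + X) + (a.0 + a.0 + a.0))) + (rec X. a.a.(a.(X + X) + (a.0 + a.0 + a.0))) :: =a=> p1
  p4 = 0 :: deadlocked
Reachable graph of Q (5 states):
  q0 = rec X. a.a.(a.(X + X) + (a.0 + a.0)) :: =a=> q1
  q1 = a.(a.((rec X. a.a.(a.(X + X) + (a.0 + a.0))) + (rec X. a.a.(a.(X + X) + (a.0 + a.0)))) + (a.0 + a.0)) :: =a=> q2
  q2 = a.((rec X. a.a.(a.(X + X) + (a.0 + a.0))) + (rec X. a.a.(a.(X + X) + (a.0 + a.0)))) + (a.0 + a.0) :: =a=> q3, =a=> q4
  q3 = (rec X. a.a.(a.(X + X) + (a.0 + a.0))) + (rec X. a.a.(a.(X + X) + (a.0 + a.0))) :: =a=> q1
  q4 = 0 :: deadlocked
Bisimilarity quotient blocks:
  B0 = {p0, p3, q0, q3}
  B1 = {p1, q1}
  B2 = {p2, q2}
  B3 = {p4, q4}
p0 ∈ B0, q0 ∈ B0 → same block

YES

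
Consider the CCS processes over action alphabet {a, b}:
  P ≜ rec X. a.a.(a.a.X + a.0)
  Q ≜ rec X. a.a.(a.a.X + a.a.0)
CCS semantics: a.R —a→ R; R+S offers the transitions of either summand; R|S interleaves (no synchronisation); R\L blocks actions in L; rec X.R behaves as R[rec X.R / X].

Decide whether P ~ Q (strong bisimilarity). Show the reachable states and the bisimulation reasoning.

P ≁ Q

LTS(P): 5 reachable states
  s0 = rec X. a.a.(a.a.X + a.0) has moves --a--▸ s1
  s1 = a.(a.a.(rec X. a.a.(a.a.X + a.0)) + a.0) has moves --a--▸ s2
  s2 = a.a.(rec X. a.a.(a.a.X + a.0)) + a.0 has moves --a--▸ s3, --a--▸ s4
  s3 = 0 has moves stopped
  s4 = a.(rec X. a.a.(a.a.X + a.0)) has moves --a--▸ s0
LTS(Q): 6 reachable states
  t0 = rec X. a.a.(a.a.X + a.a.0) has moves --a--▸ t1
  t1 = a.(a.a.(rec X. a.a.(a.a.X + a.a.0)) + a.a.0) has moves --a--▸ t2
  t2 = a.a.(rec X. a.a.(a.a.X + a.a.0)) + a.a.0 has moves --a--▸ t3, --a--▸ t4
  t3 = a.(rec X. a.a.(a.a.X + a.a.0)) has moves --a--▸ t0
  t4 = a.0 has moves --a--▸ t5
  t5 = 0 has moves stopped
Partition-refinement fixed point:
  B0 = {s0}
  B1 = {s1}
  B2 = {s2}
  B3 = {s3, t5}
  B4 = {s4}
  B5 = {t0}
  B6 = {t1}
  B7 = {t2}
  B8 = {t3}
  B9 = {t4}
s0 ∈ B0, t0 ∈ B5 → different blocks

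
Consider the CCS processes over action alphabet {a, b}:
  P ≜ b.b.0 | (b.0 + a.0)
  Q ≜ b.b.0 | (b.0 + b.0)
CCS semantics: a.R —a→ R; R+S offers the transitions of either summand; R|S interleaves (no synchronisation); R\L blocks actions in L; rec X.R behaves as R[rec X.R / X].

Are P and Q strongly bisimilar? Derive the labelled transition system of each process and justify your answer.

P's transition system — 6 states:
  u0 = b.b.0 | (b.0 + a.0) → -a-> u1, -b-> u1, -b-> u2
  u1 = b.b.0 | 0 → -b-> u3
  u2 = b.0 | (b.0 + a.0) → -a-> u3, -b-> u3, -b-> u4
  u3 = b.0 | 0 → -b-> u5
  u4 = 0 | (b.0 + a.0) → -a-> u5, -b-> u5
  u5 = 0 | 0 → ∅
Q's transition system — 6 states:
  v0 = b.b.0 | (b.0 + b.0) → -b-> v1, -b-> v2
  v1 = b.0 | (b.0 + b.0) → -b-> v3, -b-> v4
  v2 = b.b.0 | 0 → -b-> v4
  v3 = 0 | (b.0 + b.0) → -b-> v5
  v4 = b.0 | 0 → -b-> v5
  v5 = 0 | 0 → ∅
Bisimilarity quotient blocks:
  B0 = {u0}
  B1 = {u1, v1, v2}
  B2 = {u3, v3, v4}
  B3 = {u5, v5}
  B4 = {u2}
  B5 = {u4}
  B6 = {v0}
u0 ∈ B0, v0 ∈ B6 → different blocks

NO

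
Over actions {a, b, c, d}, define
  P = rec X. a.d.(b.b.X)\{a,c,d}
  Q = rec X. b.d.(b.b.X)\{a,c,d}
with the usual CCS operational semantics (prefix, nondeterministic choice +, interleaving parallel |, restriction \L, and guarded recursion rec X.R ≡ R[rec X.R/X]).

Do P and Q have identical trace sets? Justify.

trace-distinct — witness ⟨a⟩

P's transition system — 5 states:
  m0 = rec X. a.d.(b.b.X)\{a,c,d} | =a=> m1
  m1 = d.(b.b.(rec X. a.d.(b.b.X)\{a,c,d}))\{a,c,d} | =d=> m2
  m2 = (b.b.(rec X. a.d.(b.b.X)\{a,c,d}))\{a,c,d} | =b=> m3
  m3 = (b.(rec X. a.d.(b.b.X)\{a,c,d}))\{a,c,d} | =b=> m4
  m4 = (rec X. a.d.(b.b.X)\{a,c,d})\{a,c,d} | (no moves)
Q's transition system — 6 states:
  n0 = rec X. b.d.(b.b.X)\{a,c,d} | =b=> n1
  n1 = d.(b.b.(rec X. b.d.(b.b.X)\{a,c,d}))\{a,c,d} | =d=> n2
  n2 = (b.b.(rec X. b.d.(b.b.X)\{a,c,d}))\{a,c,d} | =b=> n3
  n3 = (b.(rec X. b.d.(b.b.X)\{a,c,d}))\{a,c,d} | =b=> n4
  n4 = (rec X. b.d.(b.b.X)\{a,c,d})\{a,c,d} | =b=> n5
  n5 = (d.(b.b.(rec X. b.d.(b.b.X)\{a,c,d}))\{a,c,d})\{a,c,d} | (no moves)
Trace ⟨a⟩ through P, begin at {m0}:
  step 1 (a): {m1}
  P completes σ.
Trace ⟨a⟩ through Q, begin at {n0}:
  step 1 (a): ∅  — Q cannot continue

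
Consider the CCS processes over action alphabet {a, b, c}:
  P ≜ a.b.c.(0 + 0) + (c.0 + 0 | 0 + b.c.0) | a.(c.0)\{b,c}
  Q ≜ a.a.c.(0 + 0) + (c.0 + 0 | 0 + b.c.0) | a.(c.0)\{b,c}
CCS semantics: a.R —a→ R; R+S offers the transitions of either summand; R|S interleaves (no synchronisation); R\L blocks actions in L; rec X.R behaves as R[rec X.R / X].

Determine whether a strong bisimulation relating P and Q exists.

LTS(P): 9 reachable states
  s0 = a.b.c.(0 + 0) + (c.0 + 0 | 0 + b.c.0) | a.(c.0)\{b,c} → -a-> s1, -a-> s2, -b-> s3, -c-> s4
  s1 = (c.0 + 0 | 0 + b.c.0) | (c.0)\{b,c} → -b-> s5, -c-> s6
  s2 = b.c.(0 + 0) → -b-> s7
  s3 = c.0 | a.(c.0)\{b,c} → -a-> s5, -c-> s4
  s4 = 0 | a.(c.0)\{b,c} → -a-> s6
  s5 = c.0 | (c.0)\{b,c} → -c-> s6
  s6 = 0 | (c.0)\{b,c} → stopped
  s7 = c.(0 + 0) → -c-> s8
  s8 = 0 + 0 → stopped
LTS(Q): 9 reachable states
  t0 = a.a.c.(0 + 0) + (c.0 + 0 | 0 + b.c.0) | a.(c.0)\{b,c} → -a-> t1, -a-> t2, -b-> t3, -c-> t4
  t1 = (c.0 + 0 | 0 + b.c.0) | (c.0)\{b,c} → -b-> t5, -c-> t6
  t2 = a.c.(0 + 0) → -a-> t7
  t3 = c.0 | a.(c.0)\{b,c} → -a-> t5, -c-> t4
  t4 = 0 | a.(c.0)\{b,c} → -a-> t6
  t5 = c.0 | (c.0)\{b,c} → -c-> t6
  t6 = 0 | (c.0)\{b,c} → stopped
  t7 = c.(0 + 0) → -c-> t8
  t8 = 0 + 0 → stopped
Bisimilarity quotient blocks:
  B0 = {s0}
  B1 = {s2}
  B2 = {s5, s7, t5, t7}
  B3 = {s6, s8, t6, t8}
  B4 = {s3, t3}
  B5 = {s4, t4}
  B6 = {s1, t1}
  B7 = {t0}
  B8 = {t2}
s0 ∈ B0, t0 ∈ B7 → different blocks

NO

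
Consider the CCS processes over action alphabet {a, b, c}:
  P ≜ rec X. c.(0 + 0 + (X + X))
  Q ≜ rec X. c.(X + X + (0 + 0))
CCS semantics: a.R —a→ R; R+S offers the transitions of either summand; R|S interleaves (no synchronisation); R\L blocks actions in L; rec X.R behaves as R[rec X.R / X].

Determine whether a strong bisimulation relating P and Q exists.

bisimilar

Reachable graph of P (2 states):
  m0 = rec X. c.(0 + 0 + (X + X)) :: —c→ m1
  m1 = 0 + 0 + ((rec X. c.(0 + 0 + (X + X))) + (rec X. c.(0 + 0 + (X + X)))) :: —c→ m1
Reachable graph of Q (2 states):
  n0 = rec X. c.(X + X + (0 + 0)) :: —c→ n1
  n1 = (rec X. c.(X + X + (0 + 0))) + (rec X. c.(X + X + (0 + 0))) + (0 + 0) :: —c→ n1
Bisimilarity quotient blocks:
  B0 = {m0, m1, n0, n1}
m0 ∈ B0, n0 ∈ B0 → same block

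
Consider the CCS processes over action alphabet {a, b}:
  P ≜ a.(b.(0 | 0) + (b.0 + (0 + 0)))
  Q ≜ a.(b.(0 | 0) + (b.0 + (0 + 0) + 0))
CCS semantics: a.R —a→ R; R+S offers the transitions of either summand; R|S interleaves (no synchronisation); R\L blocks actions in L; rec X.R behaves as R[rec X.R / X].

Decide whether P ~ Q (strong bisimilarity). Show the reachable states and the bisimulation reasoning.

YES

Reachable graph of P (4 states):
  u0 = a.(b.(0 | 0) + (b.0 + (0 + 0))) | =a=> u1
  u1 = b.(0 | 0) + (b.0 + (0 + 0)) | =b=> u2, =b=> u3
  u2 = 0 | ∅
  u3 = 0 | 0 | ∅
Reachable graph of Q (4 states):
  v0 = a.(b.(0 | 0) + (b.0 + (0 + 0) + 0)) | =a=> v1
  v1 = b.(0 | 0) + (b.0 + (0 + 0) + 0) | =b=> v2, =b=> v3
  v2 = 0 | ∅
  v3 = 0 | 0 | ∅
Partition-refinement fixed point:
  B0 = {u0, v0}
  B1 = {u1, v1}
  B2 = {u2, u3, v2, v3}
u0 ∈ B0, v0 ∈ B0 → same block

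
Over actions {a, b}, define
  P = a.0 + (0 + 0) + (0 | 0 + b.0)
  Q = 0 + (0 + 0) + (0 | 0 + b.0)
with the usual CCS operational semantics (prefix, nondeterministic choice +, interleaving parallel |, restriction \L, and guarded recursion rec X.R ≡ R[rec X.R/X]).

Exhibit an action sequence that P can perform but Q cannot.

Reachable graph of P (2 states):
  p0 = a.0 + (0 + 0) + (0 | 0 + b.0) ⊢ —a→ p1, —b→ p1
  p1 = 0 ⊢ stopped
Reachable graph of Q (2 states):
  q0 = 0 + (0 + 0) + (0 | 0 + b.0) ⊢ —b→ q1
  q1 = 0 ⊢ stopped
Run σ = ⟨a⟩ on P: start {p0}
  [1] a ⇒ {p1}
  — P admits the full trace.
Run σ = ⟨a⟩ on Q: start {q0}
  [1] a ⇒ no successor for Q

a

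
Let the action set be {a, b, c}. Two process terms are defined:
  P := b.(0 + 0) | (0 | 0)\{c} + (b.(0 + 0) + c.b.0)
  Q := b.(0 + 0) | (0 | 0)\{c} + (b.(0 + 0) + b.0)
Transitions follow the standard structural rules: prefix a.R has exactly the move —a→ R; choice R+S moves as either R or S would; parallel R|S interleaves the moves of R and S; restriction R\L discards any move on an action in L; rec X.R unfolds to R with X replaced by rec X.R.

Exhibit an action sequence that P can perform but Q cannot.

LTS(P): 5 reachable states
  p0 = b.(0 + 0) | (0 | 0)\{c} + (b.(0 + 0) + c.b.0) | -b-> p1, -b-> p2, -c-> p3
  p1 = (0 + 0) | (0 | 0)\{c} | ∅
  p2 = 0 + 0 | ∅
  p3 = b.0 | -b-> p4
  p4 = 0 | ∅
LTS(Q): 4 reachable states
  q0 = b.(0 + 0) | (0 | 0)\{c} + (b.(0 + 0) + b.0) | -b-> q1, -b-> q2, -b-> q3
  q1 = (0 + 0) | (0 | 0)\{c} | ∅
  q2 = 0 | ∅
  q3 = 0 + 0 | ∅
Executing c from P (initial set {p0}):
  step 1 (c): {p3}
  — P admits the full trace.
Executing c from Q (initial set {q0}):
  step 1 (c): ∅ (Q stuck)

c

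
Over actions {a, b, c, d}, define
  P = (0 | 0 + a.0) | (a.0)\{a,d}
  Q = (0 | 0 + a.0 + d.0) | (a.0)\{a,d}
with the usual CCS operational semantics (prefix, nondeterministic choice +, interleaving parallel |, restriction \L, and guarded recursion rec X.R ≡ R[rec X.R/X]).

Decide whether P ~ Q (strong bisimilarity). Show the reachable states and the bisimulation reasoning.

P ≁ Q

Reachable graph of P (2 states):
  s0 = (0 | 0 + a.0) | (a.0)\{a,d} | =a=> s1
  s1 = 0 | (a.0)\{a,d} | ·
Reachable graph of Q (2 states):
  t0 = (0 | 0 + a.0 + d.0) | (a.0)\{a,d} | =a=> t1, =d=> t1
  t1 = 0 | (a.0)\{a,d} | ·
Partition-refinement fixed point:
  B0 = {s0}
  B1 = {s1, t1}
  B2 = {t0}
s0 ∈ B0, t0 ∈ B2 → different blocks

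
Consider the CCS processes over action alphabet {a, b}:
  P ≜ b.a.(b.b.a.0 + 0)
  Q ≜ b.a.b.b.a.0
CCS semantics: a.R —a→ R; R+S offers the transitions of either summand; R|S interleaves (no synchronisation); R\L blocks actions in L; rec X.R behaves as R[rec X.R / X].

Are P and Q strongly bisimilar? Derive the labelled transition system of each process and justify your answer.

P ~ Q

Reachable graph of P (6 states):
  u0 = b.a.(b.b.a.0 + 0) :: --b--▸ u1
  u1 = a.(b.b.a.0 + 0) :: --a--▸ u2
  u2 = b.b.a.0 + 0 :: --b--▸ u3
  u3 = b.a.0 :: --b--▸ u4
  u4 = a.0 :: --a--▸ u5
  u5 = 0 :: ∅
Reachable graph of Q (6 states):
  v0 = b.a.b.b.a.0 :: --b--▸ v1
  v1 = a.b.b.a.0 :: --a--▸ v2
  v2 = b.b.a.0 :: --b--▸ v3
  v3 = b.a.0 :: --b--▸ v4
  v4 = a.0 :: --a--▸ v5
  v5 = 0 :: ∅
Partition-refinement fixed point:
  B0 = {u0, v0}
  B1 = {u1, v1}
  B2 = {u2, v2}
  B3 = {u3, v3}
  B4 = {u4, v4}
  B5 = {u5, v5}
u0 ∈ B0, v0 ∈ B0 → same block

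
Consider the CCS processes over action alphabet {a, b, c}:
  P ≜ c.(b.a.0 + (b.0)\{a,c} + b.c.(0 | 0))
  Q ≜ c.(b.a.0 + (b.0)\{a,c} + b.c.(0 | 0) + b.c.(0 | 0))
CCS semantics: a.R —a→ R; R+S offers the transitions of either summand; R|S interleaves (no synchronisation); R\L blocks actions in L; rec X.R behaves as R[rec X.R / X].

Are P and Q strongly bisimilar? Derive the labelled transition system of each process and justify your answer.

P ~ Q

P's transition system — 7 states:
  s0 = c.(b.a.0 + (b.0)\{a,c} + b.c.(0 | 0)) :: —c→ s1
  s1 = b.a.0 + (b.0)\{a,c} + b.c.(0 | 0) :: —b→ s2, —b→ s3, —b→ s4
  s2 = 0\{a,c} :: deadlocked
  s3 = a.0 :: —a→ s5
  s4 = c.(0 | 0) :: —c→ s6
  s5 = 0 :: deadlocked
  s6 = 0 | 0 :: deadlocked
Q's transition system — 7 states:
  t0 = c.(b.a.0 + (b.0)\{a,c} + b.c.(0 | 0) + b.c.(0 | 0)) :: —c→ t1
  t1 = b.a.0 + (b.0)\{a,c} + b.c.(0 | 0) + b.c.(0 | 0) :: —b→ t2, —b→ t3, —b→ t4
  t2 = 0\{a,c} :: deadlocked
  t3 = a.0 :: —a→ t5
  t4 = c.(0 | 0) :: —c→ t6
  t5 = 0 :: deadlocked
  t6 = 0 | 0 :: deadlocked
Coarsest stable partition (strong bisimilarity classes):
  B0 = {s0, t0}
  B1 = {s1, t1}
  B2 = {s2, s5, s6, t2, t5, t6}
  B3 = {s3, t3}
  B4 = {s4, t4}
s0 ∈ B0, t0 ∈ B0 → same block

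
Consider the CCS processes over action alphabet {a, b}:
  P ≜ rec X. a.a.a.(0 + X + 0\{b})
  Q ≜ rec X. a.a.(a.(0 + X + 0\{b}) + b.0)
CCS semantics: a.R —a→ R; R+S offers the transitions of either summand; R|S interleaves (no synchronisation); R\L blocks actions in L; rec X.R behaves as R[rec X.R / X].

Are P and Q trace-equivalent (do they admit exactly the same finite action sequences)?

LTS(P): 4 reachable states
  m0 = rec X. a.a.a.(0 + X + 0\{b}) :: ··a··> m1
  m1 = a.a.(0 + (rec X. a.a.a.(0 + X + 0\{b})) + 0\{b}) :: ··a··> m2
  m2 = a.(0 + (rec X. a.a.a.(0 + X + 0\{b})) + 0\{b}) :: ··a··> m3
  m3 = 0 + (rec X. a.a.a.(0 + X + 0\{b})) + 0\{b} :: ··a··> m1
LTS(Q): 5 reachable states
  n0 = rec X. a.a.(a.(0 + X + 0\{b}) + b.0) :: ··a··> n1
  n1 = a.(a.(0 + (rec X. a.a.(a.(0 + X + 0\{b}) + b.0)) + 0\{b}) + b.0) :: ··a··> n2
  n2 = a.(0 + (rec X. a.a.(a.(0 + X + 0\{b}) + b.0)) + 0\{b}) + b.0 :: ··a··> n3, ··b··> n4
  n3 = 0 + (rec X. a.a.(a.(0 + X + 0\{b}) + b.0)) + 0\{b} :: ··a··> n1
  n4 = 0 :: ∅
Run σ = ⟨aab⟩ on Q: start {n0}
  [1] a ⇒ {n1}
  [2] a ⇒ {n2}
  [3] b ⇒ {n4}
  Q completes σ.
Run σ = ⟨aab⟩ on P: start {m0}
  [1] a ⇒ {m1}
  [2] a ⇒ {m2}
  [3] b ⇒ ∅  — P cannot continue

traces(P) ≠ traces(Q) — witness ⟨aab⟩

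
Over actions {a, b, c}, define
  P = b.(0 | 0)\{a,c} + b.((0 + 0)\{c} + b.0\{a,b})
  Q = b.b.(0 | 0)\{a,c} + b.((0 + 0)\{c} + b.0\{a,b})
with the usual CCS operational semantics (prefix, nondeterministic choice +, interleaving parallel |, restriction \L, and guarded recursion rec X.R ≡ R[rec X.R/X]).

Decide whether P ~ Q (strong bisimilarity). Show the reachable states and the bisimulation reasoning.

not bisimilar

Reachable graph of P (4 states):
  p0 = b.(0 | 0)\{a,c} + b.((0 + 0)\{c} + b.0\{a,b}) has moves -b-> p1, -b-> p2
  p1 = (0 + 0)\{c} + b.0\{a,b} has moves -b-> p3
  p2 = (0 | 0)\{a,c} has moves stopped
  p3 = 0\{a,b} has moves stopped
Reachable graph of Q (5 states):
  q0 = b.b.(0 | 0)\{a,c} + b.((0 + 0)\{c} + b.0\{a,b}) has moves -b-> q1, -b-> q2
  q1 = (0 + 0)\{c} + b.0\{a,b} has moves -b-> q3
  q2 = b.(0 | 0)\{a,c} has moves -b-> q4
  q3 = 0\{a,b} has moves stopped
  q4 = (0 | 0)\{a,c} has moves stopped
Bisimilarity quotient blocks:
  B0 = {p0}
  B1 = {p2, p3, q3, q4}
  B2 = {p1, q1, q2}
  B3 = {q0}
p0 ∈ B0, q0 ∈ B3 → different blocks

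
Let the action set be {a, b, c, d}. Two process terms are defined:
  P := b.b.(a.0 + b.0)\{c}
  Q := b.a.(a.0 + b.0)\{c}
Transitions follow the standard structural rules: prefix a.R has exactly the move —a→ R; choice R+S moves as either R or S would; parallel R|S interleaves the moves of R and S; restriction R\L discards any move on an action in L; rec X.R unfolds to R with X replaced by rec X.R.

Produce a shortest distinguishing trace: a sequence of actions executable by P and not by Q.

bb

P's transition system — 4 states:
  m0 = b.b.(a.0 + b.0)\{c} ⊢ =b=> m1
  m1 = b.(a.0 + b.0)\{c} ⊢ =b=> m2
  m2 = (a.0 + b.0)\{c} ⊢ =a=> m3, =b=> m3
  m3 = 0\{c} ⊢ ·
Q's transition system — 4 states:
  n0 = b.a.(a.0 + b.0)\{c} ⊢ =b=> n1
  n1 = a.(a.0 + b.0)\{c} ⊢ =a=> n2
  n2 = (a.0 + b.0)\{c} ⊢ =a=> n3, =b=> n3
  n3 = 0\{c} ⊢ ·
Trace ⟨bb⟩ through P, begin at {m0}:
  step 1 (b): {m1}
  step 2 (b): {m2}
  P completes σ.
Trace ⟨bb⟩ through Q, begin at {n0}:
  step 1 (b): {n1}
  step 2 (b): no successor for Q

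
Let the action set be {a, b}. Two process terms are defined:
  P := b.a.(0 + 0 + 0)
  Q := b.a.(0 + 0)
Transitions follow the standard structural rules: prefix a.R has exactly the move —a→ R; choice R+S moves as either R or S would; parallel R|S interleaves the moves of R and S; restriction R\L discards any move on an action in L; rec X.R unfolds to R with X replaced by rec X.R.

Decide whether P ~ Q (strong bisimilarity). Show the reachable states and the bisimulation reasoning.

P ~ Q

LTS(P): 3 reachable states
  u0 = b.a.(0 + 0 + 0) has moves ··b··> u1
  u1 = a.(0 + 0 + 0) has moves ··a··> u2
  u2 = 0 + 0 + 0 has moves ·
LTS(Q): 3 reachable states
  v0 = b.a.(0 + 0) has moves ··b··> v1
  v1 = a.(0 + 0) has moves ··a··> v2
  v2 = 0 + 0 has moves ·
Partition-refinement fixed point:
  B0 = {u0, v0}
  B1 = {u1, v1}
  B2 = {u2, v2}
u0 ∈ B0, v0 ∈ B0 → same block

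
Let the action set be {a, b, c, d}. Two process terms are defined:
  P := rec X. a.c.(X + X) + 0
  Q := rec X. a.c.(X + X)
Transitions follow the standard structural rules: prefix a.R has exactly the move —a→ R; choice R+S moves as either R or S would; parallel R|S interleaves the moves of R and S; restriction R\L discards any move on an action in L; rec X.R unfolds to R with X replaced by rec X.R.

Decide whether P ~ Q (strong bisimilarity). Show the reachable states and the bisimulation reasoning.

P's transition system — 3 states:
  m0 = rec X. a.c.(X + X) + 0 | -a-> m1
  m1 = c.((rec X. a.c.(X + X) + 0) + (rec X. a.c.(X + X) + 0)) | -c-> m2
  m2 = (rec X. a.c.(X + X) + 0) + (rec X. a.c.(X + X) + 0) | -a-> m1
Q's transition system — 3 states:
  n0 = rec X. a.c.(X + X) | -a-> n1
  n1 = c.((rec X. a.c.(X + X)) + (rec X. a.c.(X + X))) | -c-> n2
  n2 = (rec X. a.c.(X + X)) + (rec X. a.c.(X + X)) | -a-> n1
Bisimilarity quotient blocks:
  B0 = {m0, m2, n0, n2}
  B1 = {m1, n1}
m0 ∈ B0, n0 ∈ B0 → same block

YES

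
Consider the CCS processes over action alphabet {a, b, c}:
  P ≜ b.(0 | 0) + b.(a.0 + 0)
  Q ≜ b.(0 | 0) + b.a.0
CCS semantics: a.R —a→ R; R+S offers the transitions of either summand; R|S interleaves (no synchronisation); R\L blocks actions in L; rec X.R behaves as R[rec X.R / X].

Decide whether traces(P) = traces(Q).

Reachable graph of P (4 states):
  p0 = b.(0 | 0) + b.(a.0 + 0) ⊢ —b→ p1, —b→ p2
  p1 = 0 | 0 ⊢ deadlocked
  p2 = a.0 + 0 ⊢ —a→ p3
  p3 = 0 ⊢ deadlocked
Reachable graph of Q (4 states):
  q0 = b.(0 | 0) + b.a.0 ⊢ —b→ q1, —b→ q2
  q1 = 0 | 0 ⊢ deadlocked
  q2 = a.0 ⊢ —a→ q3
  q3 = 0 ⊢ deadlocked
Bisimilarity quotient blocks:
  B0 = {p0, q0}
  B1 = {p2, q2}
  B2 = {p1, p3, q1, q3}
p0 ∈ B0, q0 ∈ B0 → same block
Bisimilar ⇒ trace-equivalent.

traces(P) = traces(Q)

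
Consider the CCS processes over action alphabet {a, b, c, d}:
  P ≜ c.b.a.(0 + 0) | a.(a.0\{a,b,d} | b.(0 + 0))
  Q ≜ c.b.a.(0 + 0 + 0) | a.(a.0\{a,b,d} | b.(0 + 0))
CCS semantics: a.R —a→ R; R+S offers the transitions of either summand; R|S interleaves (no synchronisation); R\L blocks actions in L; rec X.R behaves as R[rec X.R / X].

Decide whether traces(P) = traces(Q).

P's transition system — 20 states:
  p0 = c.b.a.(0 + 0) | a.(a.0\{a,b,d} | b.(0 + 0)) has moves ··a··> p1, ··c··> p2
  p1 = c.b.a.(0 + 0) | (a.0\{a,b,d} | b.(0 + 0)) has moves ··a··> p3, ··b··> p4, ··c··> p5
  p2 = b.a.(0 + 0) | a.(a.0\{a,b,d} | b.(0 + 0)) has moves ··a··> p5, ··b··> p6
  p3 = c.b.a.(0 + 0) | (0\{a,b,d} | b.(0 + 0)) has moves ··b··> p7, ··c··> p8
  p4 = c.b.a.(0 + 0) | (a.0\{a,b,d} | (0 + 0)) has moves ··a··> p7, ··c··> p9
  p5 = b.a.(0 + 0) | (a.0\{a,b,d} | b.(0 + 0)) has moves ··a··> p8, ··b··> p10, ··b··> p9
  p6 = a.(0 + 0) | a.(a.0\{a,b,d} | b.(0 + 0)) has moves ··a··> p10, ··a··> p11
  p7 = c.b.a.(0 + 0) | (0\{a,b,d} | (0 + 0)) has moves ··c··> p12
  p8 = b.a.(0 + 0) | (0\{a,b,d} | b.(0 + 0)) has moves ··b··> p12, ··b··> p13
  p9 = b.a.(0 + 0) | (a.0\{a,b,d} | (0 + 0)) has moves ··a··> p12, ··b··> p14
  p10 = a.(0 + 0) | (a.0\{a,b,d} | b.(0 + 0)) has moves ··a··> p13, ··a··> p15, ··b··> p14
  p11 = (0 + 0) | a.(a.0\{a,b,d} | b.(0 + 0)) has moves ··a··> p15
  p12 = b.a.(0 + 0) | (0\{a,b,d} | (0 + 0)) has moves ··b··> p16
  p13 = a.(0 + 0) | (0\{a,b,d} | b.(0 + 0)) has moves ··a··> p17, ··b··> p16
  p14 = a.(0 + 0) | (a.0\{a,b,d} | (0 + 0)) has moves ··a··> p16, ··a··> p18
  p15 = (0 + 0) | (a.0\{a,b,d} | b.(0 + 0)) has moves ··a··> p17, ··b··> p18
  p16 = a.(0 + 0) | (0\{a,b,d} | (0 + 0)) has moves ··a··> p19
  p17 = (0 + 0) | (0\{a,b,d} | b.(0 + 0)) has moves ··b··> p19
  p18 = (0 + 0) | (a.0\{a,b,d} | (0 + 0)) has moves ··a··> p19
  p19 = (0 + 0) | (0\{a,b,d} | (0 + 0)) has moves (no moves)
Q's transition system — 20 states:
  q0 = c.b.a.(0 + 0 + 0) | a.(a.0\{a,b,d} | b.(0 + 0)) has moves ··a··> q1, ··c··> q2
  q1 = c.b.a.(0 + 0 + 0) | (a.0\{a,b,d} | b.(0 + 0)) has moves ··a··> q3, ··b··> q4, ··c··> q5
  q2 = b.a.(0 + 0 + 0) | a.(a.0\{a,b,d} | b.(0 + 0)) has moves ··a··> q5, ··b··> q6
  q3 = c.b.a.(0 + 0 + 0) | (0\{a,b,d} | b.(0 + 0)) has moves ··b··> q7, ··c··> q8
  q4 = c.b.a.(0 + 0 + 0) | (a.0\{a,b,d} | (0 + 0)) has moves ··a··> q7, ··c··> q9
  q5 = b.a.(0 + 0 + 0) | (a.0\{a,b,d} | b.(0 + 0)) has moves ··a··> q8, ··b··> q10, ··b··> q9
  q6 = a.(0 + 0 + 0) | a.(a.0\{a,b,d} | b.(0 + 0)) has moves ··a··> q10, ··a··> q11
  q7 = c.b.a.(0 + 0 + 0) | (0\{a,b,d} | (0 + 0)) has moves ··c··> q12
  q8 = b.a.(0 + 0 + 0) | (0\{a,b,d} | b.(0 + 0)) has moves ··b··> q12, ··b··> q13
  q9 = b.a.(0 + 0 + 0) | (a.0\{a,b,d} | (0 + 0)) has moves ··a··> q12, ··b··> q14
  q10 = a.(0 + 0 + 0) | (a.0\{a,b,d} | b.(0 + 0)) has moves ··a··> q13, ··a··> q15, ··b··> q14
  q11 = (0 + 0 + 0) | a.(a.0\{a,b,d} | b.(0 + 0)) has moves ··a··> q15
  q12 = b.a.(0 + 0 + 0) | (0\{a,b,d} | (0 + 0)) has moves ··b··> q16
  q13 = a.(0 + 0 + 0) | (0\{a,b,d} | b.(0 + 0)) has moves ··a··> q17, ··b··> q16
  q14 = a.(0 + 0 + 0) | (a.0\{a,b,d} | (0 + 0)) has moves ··a··> q16, ··a··> q18
  q15 = (0 + 0 + 0) | (a.0\{a,b,d} | b.(0 + 0)) has moves ··a··> q17, ··b··> q18
  q16 = a.(0 + 0 + 0) | (0\{a,b,d} | (0 + 0)) has moves ··a··> q19
  q17 = (0 + 0 + 0) | (0\{a,b,d} | b.(0 + 0)) has moves ··b··> q19
  q18 = (0 + 0 + 0) | (a.0\{a,b,d} | (0 + 0)) has moves ··a··> q19
  q19 = (0 + 0 + 0) | (0\{a,b,d} | (0 + 0)) has moves (no moves)
Bisimilarity quotient blocks:
  B0 = {p0, q0}
  B1 = {p2, q2}
  B2 = {p6, q6}
  B3 = {p10, q10}
  B4 = {p14, q14}
  B5 = {p16, p18, q16, q18}
  B6 = {p19, q19}
  B7 = {p13, p15, q13, q15}
  B8 = {p17, q17}
  B9 = {p11, q11}
  B10 = {p5, q5}
  B11 = {p9, q9}
  B12 = {p12, q12}
  B13 = {p8, q8}
  B14 = {p1, q1}
  B15 = {p3, q3}
  B16 = {p7, q7}
  B17 = {p4, q4}
p0 ∈ B0, q0 ∈ B0 → same block
Bisimilar ⇒ trace-equivalent.

traces(P) = traces(Q)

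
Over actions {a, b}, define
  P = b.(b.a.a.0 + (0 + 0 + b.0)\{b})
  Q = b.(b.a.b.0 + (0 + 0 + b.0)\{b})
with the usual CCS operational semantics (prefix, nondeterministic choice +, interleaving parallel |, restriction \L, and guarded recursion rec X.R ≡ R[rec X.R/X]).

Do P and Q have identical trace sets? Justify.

NO — witness ⟨bbaa⟩

LTS(P): 5 reachable states
  u0 = b.(b.a.a.0 + (0 + 0 + b.0)\{b}) ⊢ --b--▸ u1
  u1 = b.a.a.0 + (0 + 0 + b.0)\{b} ⊢ --b--▸ u2
  u2 = a.a.0 ⊢ --a--▸ u3
  u3 = a.0 ⊢ --a--▸ u4
  u4 = 0 ⊢ ∅
LTS(Q): 5 reachable states
  v0 = b.(b.a.b.0 + (0 + 0 + b.0)\{b}) ⊢ --b--▸ v1
  v1 = b.a.b.0 + (0 + 0 + b.0)\{b} ⊢ --b--▸ v2
  v2 = a.b.0 ⊢ --a--▸ v3
  v3 = b.0 ⊢ --b--▸ v4
  v4 = 0 ⊢ ∅
Executing bbaa from P (initial set {u0}):
  step 1 (b): {u1}
  step 2 (b): {u2}
  step 3 (a): {u3}
  step 4 (a): {u4}
  P completes σ.
Executing bbaa from Q (initial set {v0}):
  step 1 (b): {v1}
  step 2 (b): {v2}
  step 3 (a): {v3}
  step 4 (a): no successor for Q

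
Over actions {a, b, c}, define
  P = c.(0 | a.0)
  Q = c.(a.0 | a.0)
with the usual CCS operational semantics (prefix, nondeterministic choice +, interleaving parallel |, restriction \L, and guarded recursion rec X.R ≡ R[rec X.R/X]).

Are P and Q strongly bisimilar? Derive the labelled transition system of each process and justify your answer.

Reachable graph of P (3 states):
  m0 = c.(0 | a.0) :: -c-> m1
  m1 = 0 | a.0 :: -a-> m2
  m2 = 0 | 0 :: deadlocked
Reachable graph of Q (5 states):
  n0 = c.(a.0 | a.0) :: -c-> n1
  n1 = a.0 | a.0 :: -a-> n2, -a-> n3
  n2 = 0 | a.0 :: -a-> n4
  n3 = a.0 | 0 :: -a-> n4
  n4 = 0 | 0 :: deadlocked
Coarsest stable partition (strong bisimilarity classes):
  B0 = {m0}
  B1 = {m1, n2, n3}
  B2 = {m2, n4}
  B3 = {n0}
  B4 = {n1}
m0 ∈ B0, n0 ∈ B3 → different blocks

NO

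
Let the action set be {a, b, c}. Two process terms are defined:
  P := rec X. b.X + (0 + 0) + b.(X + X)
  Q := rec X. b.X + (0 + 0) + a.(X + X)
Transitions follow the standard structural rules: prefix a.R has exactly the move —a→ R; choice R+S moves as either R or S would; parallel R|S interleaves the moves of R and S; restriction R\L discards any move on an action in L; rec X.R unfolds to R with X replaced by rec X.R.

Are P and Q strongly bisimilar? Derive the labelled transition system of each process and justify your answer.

Reachable graph of P (2 states):
  s0 = rec X. b.X + (0 + 0) + b.(X + X) → -b-> s0, -b-> s1
  s1 = (rec X. b.X + (0 + 0) + b.(X + X)) + (rec X. b.X + (0 + 0) + b.(X + X)) → -b-> s0, -b-> s1
Reachable graph of Q (2 states):
  t0 = rec X. b.X + (0 + 0) + a.(X + X) → -a-> t1, -b-> t0
  t1 = (rec X. b.X + (0 + 0) + a.(X + X)) + (rec X. b.X + (0 + 0) + a.(X + X)) → -a-> t1, -b-> t0
Coarsest stable partition (strong bisimilarity classes):
  B0 = {s0, s1}
  B1 = {t0, t1}
s0 ∈ B0, t0 ∈ B1 → different blocks

NO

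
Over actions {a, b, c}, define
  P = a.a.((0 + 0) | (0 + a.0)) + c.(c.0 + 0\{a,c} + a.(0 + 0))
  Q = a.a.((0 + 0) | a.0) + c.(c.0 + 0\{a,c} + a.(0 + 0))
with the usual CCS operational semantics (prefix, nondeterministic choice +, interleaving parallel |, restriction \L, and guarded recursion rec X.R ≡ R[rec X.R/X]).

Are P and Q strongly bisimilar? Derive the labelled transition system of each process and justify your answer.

Reachable graph of P (7 states):
  p0 = a.a.((0 + 0) | (0 + a.0)) + c.(c.0 + 0\{a,c} + a.(0 + 0)) :: =a=> p1, =c=> p2
  p1 = a.((0 + 0) | (0 + a.0)) :: =a=> p3
  p2 = c.0 + 0\{a,c} + a.(0 + 0) :: =a=> p4, =c=> p5
  p3 = (0 + 0) | (0 + a.0) :: =a=> p6
  p4 = 0 + 0 :: ·
  p5 = 0 :: ·
  p6 = (0 + 0) | 0 :: ·
Reachable graph of Q (7 states):
  q0 = a.a.((0 + 0) | a.0) + c.(c.0 + 0\{a,c} + a.(0 + 0)) :: =a=> q1, =c=> q2
  q1 = a.((0 + 0) | a.0) :: =a=> q3
  q2 = c.0 + 0\{a,c} + a.(0 + 0) :: =a=> q4, =c=> q5
  q3 = (0 + 0) | a.0 :: =a=> q6
  q4 = 0 + 0 :: ·
  q5 = 0 :: ·
  q6 = (0 + 0) | 0 :: ·
Coarsest stable partition (strong bisimilarity classes):
  B0 = {p0, q0}
  B1 = {p1, q1}
  B2 = {p3, q3}
  B3 = {p4, p5, p6, q4, q5, q6}
  B4 = {p2, q2}
p0 ∈ B0, q0 ∈ B0 → same block

YES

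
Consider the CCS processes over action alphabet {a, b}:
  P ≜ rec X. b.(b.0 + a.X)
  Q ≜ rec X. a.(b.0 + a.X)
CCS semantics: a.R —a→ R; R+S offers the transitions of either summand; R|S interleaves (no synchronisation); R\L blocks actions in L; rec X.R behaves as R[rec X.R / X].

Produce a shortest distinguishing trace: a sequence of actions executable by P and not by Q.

P's transition system — 3 states:
  m0 = rec X. b.(b.0 + a.X) → =b=> m1
  m1 = b.0 + a.(rec X. b.(b.0 + a.X)) → =a=> m0, =b=> m2
  m2 = 0 → ·
Q's transition system — 3 states:
  n0 = rec X. a.(b.0 + a.X) → =a=> n1
  n1 = b.0 + a.(rec X. a.(b.0 + a.X)) → =a=> n0, =b=> n2
  n2 = 0 → ·
Executing b from P (initial set {m0}):
  [1] b ⇒ {m1}
  P completes σ.
Executing b from Q (initial set {n0}):
  [1] b ⇒ ∅ (Q stuck)

b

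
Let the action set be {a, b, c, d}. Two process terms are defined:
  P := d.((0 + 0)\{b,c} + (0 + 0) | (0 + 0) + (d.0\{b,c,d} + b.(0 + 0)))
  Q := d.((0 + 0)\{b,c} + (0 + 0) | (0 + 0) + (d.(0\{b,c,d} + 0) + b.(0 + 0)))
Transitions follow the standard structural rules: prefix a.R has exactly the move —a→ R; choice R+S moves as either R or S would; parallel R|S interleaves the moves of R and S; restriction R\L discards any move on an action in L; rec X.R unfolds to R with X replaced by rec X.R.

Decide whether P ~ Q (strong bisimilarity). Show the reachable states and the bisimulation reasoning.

YES

P's transition system — 4 states:
  s0 = d.((0 + 0)\{b,c} + (0 + 0) | (0 + 0) + (d.0\{b,c,d} + b.(0 + 0))) has moves ··d··> s1
  s1 = (0 + 0)\{b,c} + (0 + 0) | (0 + 0) + (d.0\{b,c,d} + b.(0 + 0)) has moves ··b··> s2, ··d··> s3
  s2 = 0 + 0 has moves deadlocked
  s3 = 0\{b,c,d} has moves deadlocked
Q's transition system — 4 states:
  t0 = d.((0 + 0)\{b,c} + (0 + 0) | (0 + 0) + (d.(0\{b,c,d} + 0) + b.(0 + 0))) has moves ··d··> t1
  t1 = (0 + 0)\{b,c} + (0 + 0) | (0 + 0) + (d.(0\{b,c,d} + 0) + b.(0 + 0)) has moves ··b··> t2, ··d··> t3
  t2 = 0 + 0 has moves deadlocked
  t3 = 0\{b,c,d} + 0 has moves deadlocked
Partition-refinement fixed point:
  B0 = {s0, t0}
  B1 = {s1, t1}
  B2 = {s2, s3, t2, t3}
s0 ∈ B0, t0 ∈ B0 → same block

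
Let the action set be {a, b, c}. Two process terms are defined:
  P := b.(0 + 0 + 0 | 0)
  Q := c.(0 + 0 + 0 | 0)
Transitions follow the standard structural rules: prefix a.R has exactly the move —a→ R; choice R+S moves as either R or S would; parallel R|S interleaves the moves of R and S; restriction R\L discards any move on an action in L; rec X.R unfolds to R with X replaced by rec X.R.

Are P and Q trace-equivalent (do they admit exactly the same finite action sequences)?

traces(P) ≠ traces(Q) — witness ⟨b⟩

Reachable graph of P (2 states):
  s0 = b.(0 + 0 + 0 | 0) :: ··b··> s1
  s1 = 0 + 0 + 0 | 0 :: deadlocked
Reachable graph of Q (2 states):
  t0 = c.(0 + 0 + 0 | 0) :: ··c··> t1
  t1 = 0 + 0 + 0 | 0 :: deadlocked
Executing b from P (initial set {s0}):
  [1] b ⇒ {s1}
  P completes σ.
Executing b from Q (initial set {t0}):
  [1] b ⇒ no successor for Q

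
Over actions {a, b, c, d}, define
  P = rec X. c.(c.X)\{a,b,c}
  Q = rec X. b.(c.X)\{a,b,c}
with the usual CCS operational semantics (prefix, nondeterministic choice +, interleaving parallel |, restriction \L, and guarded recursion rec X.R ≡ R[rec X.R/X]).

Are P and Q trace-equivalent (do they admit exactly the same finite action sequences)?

NO — witness ⟨c⟩

Reachable graph of P (2 states):
  m0 = rec X. c.(c.X)\{a,b,c} :: -c-> m1
  m1 = (c.(rec X. c.(c.X)\{a,b,c}))\{a,b,c} :: deadlocked
Reachable graph of Q (2 states):
  n0 = rec X. b.(c.X)\{a,b,c} :: -b-> n1
  n1 = (c.(rec X. b.(c.X)\{a,b,c}))\{a,b,c} :: deadlocked
Run σ = ⟨c⟩ on P: start {m0}
  after c @ step 1: {m1}
  — P admits the full trace.
Run σ = ⟨c⟩ on Q: start {n0}
  after c @ step 1: ∅ (Q stuck)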